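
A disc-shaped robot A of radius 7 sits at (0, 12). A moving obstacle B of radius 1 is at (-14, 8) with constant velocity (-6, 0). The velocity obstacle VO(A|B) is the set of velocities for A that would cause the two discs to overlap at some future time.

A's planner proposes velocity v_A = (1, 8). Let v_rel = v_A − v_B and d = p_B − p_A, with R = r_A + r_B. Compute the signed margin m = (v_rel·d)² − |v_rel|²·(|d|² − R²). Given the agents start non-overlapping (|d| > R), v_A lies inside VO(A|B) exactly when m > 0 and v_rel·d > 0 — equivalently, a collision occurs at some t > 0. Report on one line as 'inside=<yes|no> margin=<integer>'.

d = (-14, -4),  |d|² = 212;  R = 7+1 = 8,  c = 212−8² = 148
v_rel = (7, 8),  |v_rel|² = 113;  v_rel·d = (7)·(-14) + (8)·(-4) = -130
113·t² + 260·t + 148 = 0  ⇒  m = (-130)² − 113·148 = 176
m = 176 > 0,  v_rel·d = -130 < 0  ⇒  outside

inside=no margin=176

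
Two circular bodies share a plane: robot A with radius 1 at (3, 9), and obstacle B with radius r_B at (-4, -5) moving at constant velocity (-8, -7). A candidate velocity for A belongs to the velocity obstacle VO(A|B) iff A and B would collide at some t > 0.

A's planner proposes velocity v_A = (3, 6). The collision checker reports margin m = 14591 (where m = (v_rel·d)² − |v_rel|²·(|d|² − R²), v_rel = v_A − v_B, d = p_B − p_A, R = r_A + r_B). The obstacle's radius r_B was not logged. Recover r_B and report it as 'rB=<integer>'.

m = 14591
d = (-7, -14);  v_rel = (11, 13),  |v_rel|² = 290
v_rel×d = (11)·(-14) − (13)·(-7) = -63
since m = R²·290 − (-63)²:  R² = (3969 + 14591) / 290 = 64
R = √64 = 8  ⇒  r_B = 8 − 1 = 7

rB=7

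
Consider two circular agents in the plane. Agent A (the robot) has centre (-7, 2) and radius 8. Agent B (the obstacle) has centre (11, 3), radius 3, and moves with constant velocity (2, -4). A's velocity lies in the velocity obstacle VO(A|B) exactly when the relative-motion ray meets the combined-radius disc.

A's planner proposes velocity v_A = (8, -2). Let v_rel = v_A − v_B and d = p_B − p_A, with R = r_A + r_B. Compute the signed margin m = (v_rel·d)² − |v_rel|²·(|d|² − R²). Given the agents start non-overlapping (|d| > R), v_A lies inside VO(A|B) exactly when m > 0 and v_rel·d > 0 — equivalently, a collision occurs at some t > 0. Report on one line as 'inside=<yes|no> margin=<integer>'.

d = (18, 1),  |d|² = 325;  R = 8+3 = 11,  c = 325−11² = 204
v_rel = (6, 2),  |v_rel|² = 40;  v_rel·d = (6)·(18) + (2)·(1) = 110
40·t² − 220·t + 204 = 0  ⇒  m = 110² − 40·204 = 3940
m = 3940 > 0,  v_rel·d = 110 > 0  ⇒  inside

inside=yes margin=3940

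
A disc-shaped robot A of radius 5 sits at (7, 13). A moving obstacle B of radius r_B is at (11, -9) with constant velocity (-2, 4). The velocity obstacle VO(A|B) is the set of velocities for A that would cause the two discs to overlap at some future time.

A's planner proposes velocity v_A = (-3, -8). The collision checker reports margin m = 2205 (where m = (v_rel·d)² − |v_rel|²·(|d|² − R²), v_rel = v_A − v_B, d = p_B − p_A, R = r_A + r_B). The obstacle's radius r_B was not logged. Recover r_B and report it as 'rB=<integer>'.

m = 2205
d = (4, -22);  v_rel = (-1, -12),  |v_rel|² = 145
v_rel×d = (-1)·(-22) − (-12)·(4) = 70
since m = R²·145 − 70²:  R² = (4900 + 2205) / 145 = 49
R = √49 = 7  ⇒  r_B = 7 − 5 = 2

rB=2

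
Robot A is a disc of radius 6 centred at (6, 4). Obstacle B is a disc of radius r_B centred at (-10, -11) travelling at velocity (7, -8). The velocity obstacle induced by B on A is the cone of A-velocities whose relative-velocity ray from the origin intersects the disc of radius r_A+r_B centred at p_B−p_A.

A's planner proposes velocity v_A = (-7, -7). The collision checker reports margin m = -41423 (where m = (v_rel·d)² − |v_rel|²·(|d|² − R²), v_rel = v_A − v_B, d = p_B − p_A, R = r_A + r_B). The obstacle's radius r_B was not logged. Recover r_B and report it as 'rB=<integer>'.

m = -41423
d = (-16, -15);  v_rel = (-14, 1),  |v_rel|² = 197
v_rel×d = (-14)·(-15) − (1)·(-16) = 226
since m = R²·197 − 226²:  R² = (51076 + -41423) / 197 = 49
R = √49 = 7  ⇒  r_B = 7 − 6 = 1

rB=1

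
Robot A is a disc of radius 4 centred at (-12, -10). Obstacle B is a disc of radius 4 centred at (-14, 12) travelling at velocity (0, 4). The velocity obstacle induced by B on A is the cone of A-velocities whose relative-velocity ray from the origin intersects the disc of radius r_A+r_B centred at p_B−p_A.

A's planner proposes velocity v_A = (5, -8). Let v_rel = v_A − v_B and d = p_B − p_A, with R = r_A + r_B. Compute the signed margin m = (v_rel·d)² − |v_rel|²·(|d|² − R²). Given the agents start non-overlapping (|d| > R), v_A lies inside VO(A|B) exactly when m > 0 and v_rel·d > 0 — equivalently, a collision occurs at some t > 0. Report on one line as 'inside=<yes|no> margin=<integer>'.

d = (-2, 22),  |d|² = 488;  R = 4+4 = 8,  c = 488−8² = 424
v_rel = (5, -12),  |v_rel|² = 169;  v_rel·d = (5)·(-2) + (-12)·(22) = -274
169·t² + 548·t + 424 = 0  ⇒  m = (-274)² − 169·424 = 3420
m = 3420 > 0,  v_rel·d = -274 < 0  ⇒  outside

inside=no margin=3420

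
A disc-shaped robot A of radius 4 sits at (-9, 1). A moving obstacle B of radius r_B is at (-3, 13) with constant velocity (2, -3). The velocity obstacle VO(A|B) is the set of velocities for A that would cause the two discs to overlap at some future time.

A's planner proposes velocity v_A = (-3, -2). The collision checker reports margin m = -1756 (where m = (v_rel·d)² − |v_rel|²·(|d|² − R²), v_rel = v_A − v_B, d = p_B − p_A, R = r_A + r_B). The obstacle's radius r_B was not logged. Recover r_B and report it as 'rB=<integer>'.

m = -1756
d = (6, 12);  v_rel = (-5, 1),  |v_rel|² = 26
v_rel×d = (-5)·(12) − (1)·(6) = -66
since m = R²·26 − (-66)²:  R² = (4356 + -1756) / 26 = 100
R = √100 = 10  ⇒  r_B = 10 − 4 = 6

rB=6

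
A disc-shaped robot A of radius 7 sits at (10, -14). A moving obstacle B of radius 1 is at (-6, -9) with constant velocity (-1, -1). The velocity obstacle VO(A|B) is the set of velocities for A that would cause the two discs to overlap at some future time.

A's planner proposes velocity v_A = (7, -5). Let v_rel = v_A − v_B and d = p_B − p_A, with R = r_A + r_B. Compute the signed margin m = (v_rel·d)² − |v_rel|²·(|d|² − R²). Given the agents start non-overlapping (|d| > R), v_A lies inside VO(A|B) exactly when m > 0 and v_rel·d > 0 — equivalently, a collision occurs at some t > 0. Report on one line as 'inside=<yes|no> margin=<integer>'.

d = (-16, 5),  |d|² = 281;  R = 7+1 = 8,  c = 281−8² = 217
v_rel = (8, -4),  |v_rel|² = 80;  v_rel·d = (8)·(-16) + (-4)·(5) = -148
80·t² + 296·t + 217 = 0  ⇒  m = (-148)² − 80·217 = 4544
m = 4544 > 0,  v_rel·d = -148 < 0  ⇒  outside

inside=no margin=4544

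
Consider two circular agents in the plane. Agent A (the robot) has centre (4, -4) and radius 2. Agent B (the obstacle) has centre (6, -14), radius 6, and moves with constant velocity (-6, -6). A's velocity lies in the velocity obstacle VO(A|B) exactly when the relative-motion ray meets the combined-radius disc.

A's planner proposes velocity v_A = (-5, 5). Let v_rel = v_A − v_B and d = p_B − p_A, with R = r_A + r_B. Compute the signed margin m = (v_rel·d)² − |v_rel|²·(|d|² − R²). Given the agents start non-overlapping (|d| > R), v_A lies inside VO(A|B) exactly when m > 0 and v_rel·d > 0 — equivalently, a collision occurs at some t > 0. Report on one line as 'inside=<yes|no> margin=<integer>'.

d = (2, -10),  |d|² = 104;  R = 2+6 = 8,  c = 104−8² = 40
v_rel = (1, 11),  |v_rel|² = 122;  v_rel·d = (1)·(2) + (11)·(-10) = -108
122·t² + 216·t + 40 = 0  ⇒  m = (-108)² − 122·40 = 6784
m = 6784 > 0,  v_rel·d = -108 < 0  ⇒  outside

inside=no margin=6784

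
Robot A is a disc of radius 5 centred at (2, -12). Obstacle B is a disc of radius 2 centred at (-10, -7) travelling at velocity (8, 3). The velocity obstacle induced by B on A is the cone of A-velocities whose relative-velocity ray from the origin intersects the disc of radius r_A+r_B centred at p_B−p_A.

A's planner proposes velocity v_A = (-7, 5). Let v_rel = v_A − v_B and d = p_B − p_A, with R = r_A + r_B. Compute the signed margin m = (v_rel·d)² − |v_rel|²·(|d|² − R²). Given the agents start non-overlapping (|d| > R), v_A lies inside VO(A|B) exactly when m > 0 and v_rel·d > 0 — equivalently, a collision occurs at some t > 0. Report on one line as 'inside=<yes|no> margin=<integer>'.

d = (-12, 5),  |d|² = 169;  R = 5+2 = 7,  c = 169−7² = 120
v_rel = (-15, 2),  |v_rel|² = 229;  v_rel·d = (-15)·(-12) + (2)·(5) = 190
229·t² − 380·t + 120 = 0  ⇒  m = 190² − 229·120 = 8620
m = 8620 > 0,  v_rel·d = 190 > 0  ⇒  inside

inside=yes margin=8620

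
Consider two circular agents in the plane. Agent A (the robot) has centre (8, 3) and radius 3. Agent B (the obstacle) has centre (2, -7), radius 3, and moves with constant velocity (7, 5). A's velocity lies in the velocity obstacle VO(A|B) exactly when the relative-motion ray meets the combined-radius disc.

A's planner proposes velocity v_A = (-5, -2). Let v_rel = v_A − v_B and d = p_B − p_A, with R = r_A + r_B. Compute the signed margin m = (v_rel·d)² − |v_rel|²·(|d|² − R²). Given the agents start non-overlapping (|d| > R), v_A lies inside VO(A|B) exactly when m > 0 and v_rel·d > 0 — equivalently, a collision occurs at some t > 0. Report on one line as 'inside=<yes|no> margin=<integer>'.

d = (-6, -10),  |d|² = 136;  R = 3+3 = 6,  c = 136−6² = 100
v_rel = (-12, -7),  |v_rel|² = 193;  v_rel·d = (-12)·(-6) + (-7)·(-10) = 142
193·t² − 284·t + 100 = 0  ⇒  m = 142² − 193·100 = 864
m = 864 > 0,  v_rel·d = 142 > 0  ⇒  inside

inside=yes margin=864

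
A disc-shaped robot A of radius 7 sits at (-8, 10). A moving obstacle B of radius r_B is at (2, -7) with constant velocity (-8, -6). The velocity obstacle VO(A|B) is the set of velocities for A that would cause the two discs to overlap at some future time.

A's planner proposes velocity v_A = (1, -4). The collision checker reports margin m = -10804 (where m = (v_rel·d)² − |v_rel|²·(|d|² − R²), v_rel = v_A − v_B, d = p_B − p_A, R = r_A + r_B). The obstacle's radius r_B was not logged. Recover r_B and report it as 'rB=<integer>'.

m = -10804
d = (10, -17);  v_rel = (9, 2),  |v_rel|² = 85
v_rel×d = (9)·(-17) − (2)·(10) = -173
since m = R²·85 − (-173)²:  R² = (29929 + -10804) / 85 = 225
R = √225 = 15  ⇒  r_B = 15 − 7 = 8

rB=8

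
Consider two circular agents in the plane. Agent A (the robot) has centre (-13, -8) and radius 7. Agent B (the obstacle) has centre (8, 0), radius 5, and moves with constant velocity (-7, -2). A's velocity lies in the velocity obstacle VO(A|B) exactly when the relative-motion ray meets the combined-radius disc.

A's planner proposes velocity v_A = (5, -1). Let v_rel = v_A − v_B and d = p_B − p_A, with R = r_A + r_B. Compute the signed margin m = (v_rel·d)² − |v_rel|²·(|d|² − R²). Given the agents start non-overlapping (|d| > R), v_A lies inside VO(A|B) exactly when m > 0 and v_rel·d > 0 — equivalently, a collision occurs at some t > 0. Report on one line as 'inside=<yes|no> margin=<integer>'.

d = (21, 8),  |d|² = 505;  R = 7+5 = 12,  c = 505−12² = 361
v_rel = (12, 1),  |v_rel|² = 145;  v_rel·d = (12)·(21) + (1)·(8) = 260
145·t² − 520·t + 361 = 0  ⇒  m = 260² − 145·361 = 15255
m = 15255 > 0,  v_rel·d = 260 > 0  ⇒  inside

inside=yes margin=15255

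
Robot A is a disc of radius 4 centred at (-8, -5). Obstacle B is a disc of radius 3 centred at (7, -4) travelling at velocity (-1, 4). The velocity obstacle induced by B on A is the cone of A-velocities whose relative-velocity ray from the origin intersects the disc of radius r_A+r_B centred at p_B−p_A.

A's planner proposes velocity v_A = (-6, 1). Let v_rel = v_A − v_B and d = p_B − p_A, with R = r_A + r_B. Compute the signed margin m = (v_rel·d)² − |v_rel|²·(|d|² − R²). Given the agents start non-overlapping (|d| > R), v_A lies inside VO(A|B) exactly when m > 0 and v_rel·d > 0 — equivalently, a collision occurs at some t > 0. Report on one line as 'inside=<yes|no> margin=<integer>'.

d = (15, 1),  |d|² = 226;  R = 4+3 = 7,  c = 226−7² = 177
v_rel = (-5, -3),  |v_rel|² = 34;  v_rel·d = (-5)·(15) + (-3)·(1) = -78
34·t² + 156·t + 177 = 0  ⇒  m = (-78)² − 34·177 = 66
m = 66 > 0,  v_rel·d = -78 < 0  ⇒  outside

inside=no margin=66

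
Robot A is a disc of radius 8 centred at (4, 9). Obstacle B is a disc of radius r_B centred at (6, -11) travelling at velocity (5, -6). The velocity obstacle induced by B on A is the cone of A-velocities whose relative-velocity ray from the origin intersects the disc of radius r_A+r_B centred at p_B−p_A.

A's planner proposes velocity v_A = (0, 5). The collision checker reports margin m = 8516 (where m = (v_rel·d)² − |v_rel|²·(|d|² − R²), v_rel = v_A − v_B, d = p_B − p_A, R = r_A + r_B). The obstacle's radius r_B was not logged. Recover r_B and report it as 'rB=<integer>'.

m = 8516
d = (2, -20);  v_rel = (-5, 11),  |v_rel|² = 146
v_rel×d = (-5)·(-20) − (11)·(2) = 78
since m = R²·146 − 78²:  R² = (6084 + 8516) / 146 = 100
R = √100 = 10  ⇒  r_B = 10 − 8 = 2

rB=2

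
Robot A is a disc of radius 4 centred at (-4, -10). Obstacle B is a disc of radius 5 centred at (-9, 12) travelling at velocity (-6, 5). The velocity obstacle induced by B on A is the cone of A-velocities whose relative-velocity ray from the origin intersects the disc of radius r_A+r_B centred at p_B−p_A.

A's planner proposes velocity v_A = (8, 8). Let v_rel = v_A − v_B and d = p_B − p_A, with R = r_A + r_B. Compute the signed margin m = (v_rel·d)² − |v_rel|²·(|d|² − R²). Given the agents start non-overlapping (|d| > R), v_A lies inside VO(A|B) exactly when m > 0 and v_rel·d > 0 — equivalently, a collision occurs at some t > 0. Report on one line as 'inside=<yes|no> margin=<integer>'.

d = (-5, 22),  |d|² = 509;  R = 4+5 = 9,  c = 509−9² = 428
v_rel = (14, 3),  |v_rel|² = 205;  v_rel·d = (14)·(-5) + (3)·(22) = -4
205·t² + 8·t + 428 = 0  ⇒  m = (-4)² − 205·428 = -87724
m = -87724 < 0,  v_rel·d = -4 < 0  ⇒  outside

inside=no margin=-87724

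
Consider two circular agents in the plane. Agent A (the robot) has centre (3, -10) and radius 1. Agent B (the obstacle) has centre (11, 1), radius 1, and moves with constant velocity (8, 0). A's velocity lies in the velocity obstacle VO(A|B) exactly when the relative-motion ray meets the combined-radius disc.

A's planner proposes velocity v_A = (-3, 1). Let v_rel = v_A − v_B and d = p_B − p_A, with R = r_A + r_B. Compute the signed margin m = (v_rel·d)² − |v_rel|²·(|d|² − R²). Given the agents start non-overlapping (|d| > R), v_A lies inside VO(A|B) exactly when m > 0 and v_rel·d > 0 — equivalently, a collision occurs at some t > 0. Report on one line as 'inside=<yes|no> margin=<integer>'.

d = (8, 11),  |d|² = 185;  R = 1+1 = 2,  c = 185−2² = 181
v_rel = (-11, 1),  |v_rel|² = 122;  v_rel·d = (-11)·(8) + (1)·(11) = -77
122·t² + 154·t + 181 = 0  ⇒  m = (-77)² − 122·181 = -16153
m = -16153 < 0,  v_rel·d = -77 < 0  ⇒  outside

inside=no margin=-16153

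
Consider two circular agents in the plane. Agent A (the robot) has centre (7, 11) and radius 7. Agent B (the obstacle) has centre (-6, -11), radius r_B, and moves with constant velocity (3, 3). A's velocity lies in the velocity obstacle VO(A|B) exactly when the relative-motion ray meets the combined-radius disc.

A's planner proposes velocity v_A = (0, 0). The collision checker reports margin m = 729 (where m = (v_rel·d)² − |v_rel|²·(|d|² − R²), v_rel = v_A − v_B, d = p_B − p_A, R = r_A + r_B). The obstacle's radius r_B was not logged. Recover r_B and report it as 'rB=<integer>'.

m = 729
d = (-13, -22);  v_rel = (-3, -3),  |v_rel|² = 18
v_rel×d = (-3)·(-22) − (-3)·(-13) = 27
since m = R²·18 − 27²:  R² = (729 + 729) / 18 = 81
R = √81 = 9  ⇒  r_B = 9 − 7 = 2

rB=2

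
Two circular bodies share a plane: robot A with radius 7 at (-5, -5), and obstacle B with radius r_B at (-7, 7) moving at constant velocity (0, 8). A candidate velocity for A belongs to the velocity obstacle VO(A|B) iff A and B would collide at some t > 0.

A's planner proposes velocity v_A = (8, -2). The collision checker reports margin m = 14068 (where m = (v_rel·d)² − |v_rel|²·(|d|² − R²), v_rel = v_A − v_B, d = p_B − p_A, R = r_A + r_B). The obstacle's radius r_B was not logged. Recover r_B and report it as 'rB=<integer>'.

m = 14068
d = (-2, 12);  v_rel = (8, -10),  |v_rel|² = 164
v_rel×d = (8)·(12) − (-10)·(-2) = 76
since m = R²·164 − 76²:  R² = (5776 + 14068) / 164 = 121
R = √121 = 11  ⇒  r_B = 11 − 7 = 4

rB=4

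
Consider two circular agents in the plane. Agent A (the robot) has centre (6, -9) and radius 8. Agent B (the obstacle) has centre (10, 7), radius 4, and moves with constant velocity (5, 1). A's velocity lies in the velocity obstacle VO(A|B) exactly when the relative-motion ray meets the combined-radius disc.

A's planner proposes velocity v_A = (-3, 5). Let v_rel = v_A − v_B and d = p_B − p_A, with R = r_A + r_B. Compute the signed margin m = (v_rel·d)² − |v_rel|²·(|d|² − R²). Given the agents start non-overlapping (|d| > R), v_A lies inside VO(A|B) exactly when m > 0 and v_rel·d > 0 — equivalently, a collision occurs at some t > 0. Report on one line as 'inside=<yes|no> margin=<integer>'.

d = (4, 16),  |d|² = 272;  R = 8+4 = 12,  c = 272−12² = 128
v_rel = (-8, 4),  |v_rel|² = 80;  v_rel·d = (-8)·(4) + (4)·(16) = 32
80·t² − 64·t + 128 = 0  ⇒  m = 32² − 80·128 = -9216
m = -9216 < 0,  v_rel·d = 32 > 0  ⇒  outside

inside=no margin=-9216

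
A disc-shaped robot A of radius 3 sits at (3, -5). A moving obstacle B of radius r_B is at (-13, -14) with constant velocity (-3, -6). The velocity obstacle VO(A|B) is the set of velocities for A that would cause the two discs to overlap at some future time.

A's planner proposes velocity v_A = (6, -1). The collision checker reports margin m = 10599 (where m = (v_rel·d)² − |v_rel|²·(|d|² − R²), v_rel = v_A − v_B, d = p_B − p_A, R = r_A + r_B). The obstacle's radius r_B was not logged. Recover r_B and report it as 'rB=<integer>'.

m = 10599
d = (-16, -9);  v_rel = (9, 5),  |v_rel|² = 106
v_rel×d = (9)·(-9) − (5)·(-16) = -1
since m = R²·106 − (-1)²:  R² = (1 + 10599) / 106 = 100
R = √100 = 10  ⇒  r_B = 10 − 3 = 7

rB=7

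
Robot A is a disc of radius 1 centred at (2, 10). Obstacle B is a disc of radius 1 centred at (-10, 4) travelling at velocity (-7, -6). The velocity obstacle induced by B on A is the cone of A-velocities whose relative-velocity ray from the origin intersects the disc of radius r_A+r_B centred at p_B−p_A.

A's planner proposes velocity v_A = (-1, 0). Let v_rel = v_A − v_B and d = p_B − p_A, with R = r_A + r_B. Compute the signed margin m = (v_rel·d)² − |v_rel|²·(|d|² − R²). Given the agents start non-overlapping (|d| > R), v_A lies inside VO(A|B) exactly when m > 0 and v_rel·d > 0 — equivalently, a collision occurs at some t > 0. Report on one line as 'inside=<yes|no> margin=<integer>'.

d = (-12, -6),  |d|² = 180;  R = 1+1 = 2,  c = 180−2² = 176
v_rel = (6, 6),  |v_rel|² = 72;  v_rel·d = (6)·(-12) + (6)·(-6) = -108
72·t² + 216·t + 176 = 0  ⇒  m = (-108)² − 72·176 = -1008
m = -1008 < 0,  v_rel·d = -108 < 0  ⇒  outside

inside=no margin=-1008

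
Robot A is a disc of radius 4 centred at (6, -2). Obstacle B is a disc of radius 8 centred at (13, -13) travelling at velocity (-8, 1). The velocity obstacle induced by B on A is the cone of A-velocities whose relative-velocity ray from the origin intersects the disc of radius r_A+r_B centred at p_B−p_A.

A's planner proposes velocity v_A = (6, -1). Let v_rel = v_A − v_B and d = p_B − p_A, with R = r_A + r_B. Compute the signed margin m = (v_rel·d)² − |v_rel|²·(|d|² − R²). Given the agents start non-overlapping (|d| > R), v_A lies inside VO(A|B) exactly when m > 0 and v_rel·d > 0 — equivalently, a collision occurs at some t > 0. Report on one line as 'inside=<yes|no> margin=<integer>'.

d = (7, -11),  |d|² = 170;  R = 4+8 = 12,  c = 170−12² = 26
v_rel = (14, -2),  |v_rel|² = 200;  v_rel·d = (14)·(7) + (-2)·(-11) = 120
200·t² − 240·t + 26 = 0  ⇒  m = 120² − 200·26 = 9200
m = 9200 > 0,  v_rel·d = 120 > 0  ⇒  inside

inside=yes margin=9200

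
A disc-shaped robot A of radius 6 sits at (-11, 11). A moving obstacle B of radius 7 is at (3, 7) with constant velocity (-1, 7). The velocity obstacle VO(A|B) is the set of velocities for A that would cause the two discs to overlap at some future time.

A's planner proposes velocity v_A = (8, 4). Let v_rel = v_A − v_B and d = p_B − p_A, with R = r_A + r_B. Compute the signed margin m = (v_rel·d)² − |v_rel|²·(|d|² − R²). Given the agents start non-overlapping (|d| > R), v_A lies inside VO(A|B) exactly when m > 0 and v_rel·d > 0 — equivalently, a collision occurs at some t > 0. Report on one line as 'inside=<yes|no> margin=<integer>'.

d = (14, -4),  |d|² = 212;  R = 6+7 = 13,  c = 212−13² = 43
v_rel = (9, -3),  |v_rel|² = 90;  v_rel·d = (9)·(14) + (-3)·(-4) = 138
90·t² − 276·t + 43 = 0  ⇒  m = 138² − 90·43 = 15174
m = 15174 > 0,  v_rel·d = 138 > 0  ⇒  inside

inside=yes margin=15174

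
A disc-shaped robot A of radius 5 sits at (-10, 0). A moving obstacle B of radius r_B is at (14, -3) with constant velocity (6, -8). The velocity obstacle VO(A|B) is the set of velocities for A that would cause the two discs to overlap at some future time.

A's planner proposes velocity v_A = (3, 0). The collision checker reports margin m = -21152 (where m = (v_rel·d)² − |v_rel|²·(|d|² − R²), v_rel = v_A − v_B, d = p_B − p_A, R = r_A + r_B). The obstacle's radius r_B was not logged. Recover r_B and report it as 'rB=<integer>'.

m = -21152
d = (24, -3);  v_rel = (-3, 8),  |v_rel|² = 73
v_rel×d = (-3)·(-3) − (8)·(24) = -183
since m = R²·73 − (-183)²:  R² = (33489 + -21152) / 73 = 169
R = √169 = 13  ⇒  r_B = 13 − 5 = 8

rB=8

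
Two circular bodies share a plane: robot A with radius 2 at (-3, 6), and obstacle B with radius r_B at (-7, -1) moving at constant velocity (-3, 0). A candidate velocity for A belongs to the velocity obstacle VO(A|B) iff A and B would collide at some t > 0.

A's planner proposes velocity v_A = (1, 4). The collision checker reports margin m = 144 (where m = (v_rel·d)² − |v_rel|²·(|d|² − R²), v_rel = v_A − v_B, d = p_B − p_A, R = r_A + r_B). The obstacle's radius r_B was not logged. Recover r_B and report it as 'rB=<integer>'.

m = 144
d = (-4, -7);  v_rel = (4, 4),  |v_rel|² = 32
v_rel×d = (4)·(-7) − (4)·(-4) = -12
since m = R²·32 − (-12)²:  R² = (144 + 144) / 32 = 9
R = √9 = 3  ⇒  r_B = 3 − 2 = 1

rB=1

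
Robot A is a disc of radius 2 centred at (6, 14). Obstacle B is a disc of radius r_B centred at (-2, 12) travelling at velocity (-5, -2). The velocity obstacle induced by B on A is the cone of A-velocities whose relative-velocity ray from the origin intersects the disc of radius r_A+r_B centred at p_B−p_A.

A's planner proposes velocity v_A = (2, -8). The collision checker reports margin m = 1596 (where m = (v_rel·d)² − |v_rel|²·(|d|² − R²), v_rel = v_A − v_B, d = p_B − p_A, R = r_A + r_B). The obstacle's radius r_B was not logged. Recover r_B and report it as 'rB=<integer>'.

m = 1596
d = (-8, -2);  v_rel = (7, -6),  |v_rel|² = 85
v_rel×d = (7)·(-2) − (-6)·(-8) = -62
since m = R²·85 − (-62)²:  R² = (3844 + 1596) / 85 = 64
R = √64 = 8  ⇒  r_B = 8 − 2 = 6

rB=6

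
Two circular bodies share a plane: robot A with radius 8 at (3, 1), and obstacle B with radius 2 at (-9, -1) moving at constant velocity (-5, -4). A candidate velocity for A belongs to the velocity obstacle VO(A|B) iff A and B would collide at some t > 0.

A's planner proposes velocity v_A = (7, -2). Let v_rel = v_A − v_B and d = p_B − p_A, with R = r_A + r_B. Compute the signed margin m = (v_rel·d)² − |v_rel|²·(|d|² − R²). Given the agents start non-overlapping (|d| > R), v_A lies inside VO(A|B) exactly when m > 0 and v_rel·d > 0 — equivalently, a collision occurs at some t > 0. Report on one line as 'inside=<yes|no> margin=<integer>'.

d = (-12, -2),  |d|² = 148;  R = 8+2 = 10,  c = 148−10² = 48
v_rel = (12, 2),  |v_rel|² = 148;  v_rel·d = (12)·(-12) + (2)·(-2) = -148
148·t² + 296·t + 48 = 0  ⇒  m = (-148)² − 148·48 = 14800
m = 14800 > 0,  v_rel·d = -148 < 0  ⇒  outside

inside=no margin=14800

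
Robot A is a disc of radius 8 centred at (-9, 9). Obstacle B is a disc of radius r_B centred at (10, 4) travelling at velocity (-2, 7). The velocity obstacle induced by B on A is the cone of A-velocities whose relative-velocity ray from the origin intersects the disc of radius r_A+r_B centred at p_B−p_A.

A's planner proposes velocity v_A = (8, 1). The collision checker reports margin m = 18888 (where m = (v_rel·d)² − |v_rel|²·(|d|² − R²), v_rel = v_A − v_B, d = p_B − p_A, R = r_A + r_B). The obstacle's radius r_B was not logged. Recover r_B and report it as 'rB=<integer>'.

m = 18888
d = (19, -5);  v_rel = (10, -6),  |v_rel|² = 136
v_rel×d = (10)·(-5) − (-6)·(19) = 64
since m = R²·136 − 64²:  R² = (4096 + 18888) / 136 = 169
R = √169 = 13  ⇒  r_B = 13 − 8 = 5

rB=5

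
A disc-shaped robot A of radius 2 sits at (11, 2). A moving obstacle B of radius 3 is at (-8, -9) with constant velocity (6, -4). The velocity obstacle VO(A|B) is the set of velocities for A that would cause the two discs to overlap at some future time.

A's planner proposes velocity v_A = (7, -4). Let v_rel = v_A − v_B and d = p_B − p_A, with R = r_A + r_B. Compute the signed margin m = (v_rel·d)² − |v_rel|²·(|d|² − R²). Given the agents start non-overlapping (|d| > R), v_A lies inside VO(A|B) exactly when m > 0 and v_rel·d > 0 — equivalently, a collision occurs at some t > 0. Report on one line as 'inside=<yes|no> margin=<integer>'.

d = (-19, -11),  |d|² = 482;  R = 2+3 = 5,  c = 482−5² = 457
v_rel = (1, 0),  |v_rel|² = 1;  v_rel·d = (1)·(-19) + (0)·(-11) = -19
1·t² + 38·t + 457 = 0  ⇒  m = (-19)² − 1·457 = -96
m = -96 < 0,  v_rel·d = -19 < 0  ⇒  outside

inside=no margin=-96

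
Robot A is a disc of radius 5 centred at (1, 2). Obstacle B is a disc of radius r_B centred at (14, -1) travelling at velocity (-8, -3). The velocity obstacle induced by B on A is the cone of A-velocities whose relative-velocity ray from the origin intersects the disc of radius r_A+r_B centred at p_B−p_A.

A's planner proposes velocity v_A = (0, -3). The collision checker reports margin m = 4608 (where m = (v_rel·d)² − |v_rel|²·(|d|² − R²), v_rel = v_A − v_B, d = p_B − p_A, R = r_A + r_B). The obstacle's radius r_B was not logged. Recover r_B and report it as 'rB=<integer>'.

m = 4608
d = (13, -3);  v_rel = (8, 0),  |v_rel|² = 64
v_rel×d = (8)·(-3) − (0)·(13) = -24
since m = R²·64 − (-24)²:  R² = (576 + 4608) / 64 = 81
R = √81 = 9  ⇒  r_B = 9 − 5 = 4

rB=4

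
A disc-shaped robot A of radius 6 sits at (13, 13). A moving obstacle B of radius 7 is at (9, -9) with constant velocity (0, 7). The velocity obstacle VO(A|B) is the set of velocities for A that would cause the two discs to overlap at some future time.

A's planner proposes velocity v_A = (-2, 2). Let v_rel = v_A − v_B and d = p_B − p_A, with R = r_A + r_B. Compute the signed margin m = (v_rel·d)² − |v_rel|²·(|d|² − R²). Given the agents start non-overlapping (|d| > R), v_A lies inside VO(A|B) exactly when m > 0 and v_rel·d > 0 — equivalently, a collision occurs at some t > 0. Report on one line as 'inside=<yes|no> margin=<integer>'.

d = (-4, -22),  |d|² = 500;  R = 6+7 = 13,  c = 500−13² = 331
v_rel = (-2, -5),  |v_rel|² = 29;  v_rel·d = (-2)·(-4) + (-5)·(-22) = 118
29·t² − 236·t + 331 = 0  ⇒  m = 118² − 29·331 = 4325
m = 4325 > 0,  v_rel·d = 118 > 0  ⇒  inside

inside=yes margin=4325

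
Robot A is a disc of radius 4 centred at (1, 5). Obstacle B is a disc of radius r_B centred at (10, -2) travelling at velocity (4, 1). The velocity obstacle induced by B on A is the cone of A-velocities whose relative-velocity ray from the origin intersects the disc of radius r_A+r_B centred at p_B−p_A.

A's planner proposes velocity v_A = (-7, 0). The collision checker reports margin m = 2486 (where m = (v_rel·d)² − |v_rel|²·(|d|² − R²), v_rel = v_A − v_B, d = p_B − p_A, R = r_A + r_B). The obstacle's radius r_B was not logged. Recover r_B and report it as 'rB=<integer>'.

m = 2486
d = (9, -7);  v_rel = (-11, -1),  |v_rel|² = 122
v_rel×d = (-11)·(-7) − (-1)·(9) = 86
since m = R²·122 − 86²:  R² = (7396 + 2486) / 122 = 81
R = √81 = 9  ⇒  r_B = 9 − 4 = 5

rB=5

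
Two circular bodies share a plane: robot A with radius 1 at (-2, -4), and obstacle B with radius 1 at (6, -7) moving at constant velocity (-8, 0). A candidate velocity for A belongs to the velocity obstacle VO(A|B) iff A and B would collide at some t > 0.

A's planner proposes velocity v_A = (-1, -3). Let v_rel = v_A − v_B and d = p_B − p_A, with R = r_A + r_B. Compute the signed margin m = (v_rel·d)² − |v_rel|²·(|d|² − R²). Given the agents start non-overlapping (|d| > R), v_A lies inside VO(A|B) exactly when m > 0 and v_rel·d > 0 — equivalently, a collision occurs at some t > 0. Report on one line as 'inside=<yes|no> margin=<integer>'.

d = (8, -3),  |d|² = 73;  R = 1+1 = 2,  c = 73−2² = 69
v_rel = (7, -3),  |v_rel|² = 58;  v_rel·d = (7)·(8) + (-3)·(-3) = 65
58·t² − 130·t + 69 = 0  ⇒  m = 65² − 58·69 = 223
m = 223 > 0,  v_rel·d = 65 > 0  ⇒  inside

inside=yes margin=223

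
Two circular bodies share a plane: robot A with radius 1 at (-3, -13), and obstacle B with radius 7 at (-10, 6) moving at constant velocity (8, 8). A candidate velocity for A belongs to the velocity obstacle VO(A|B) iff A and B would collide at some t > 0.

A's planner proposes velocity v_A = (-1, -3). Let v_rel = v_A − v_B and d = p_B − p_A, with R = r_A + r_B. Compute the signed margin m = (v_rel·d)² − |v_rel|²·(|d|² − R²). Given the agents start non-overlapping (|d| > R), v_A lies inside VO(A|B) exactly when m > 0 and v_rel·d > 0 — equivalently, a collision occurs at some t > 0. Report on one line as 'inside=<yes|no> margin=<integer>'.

d = (-7, 19),  |d|² = 410;  R = 1+7 = 8,  c = 410−8² = 346
v_rel = (-9, -11),  |v_rel|² = 202;  v_rel·d = (-9)·(-7) + (-11)·(19) = -146
202·t² + 292·t + 346 = 0  ⇒  m = (-146)² − 202·346 = -48576
m = -48576 < 0,  v_rel·d = -146 < 0  ⇒  outside

inside=no margin=-48576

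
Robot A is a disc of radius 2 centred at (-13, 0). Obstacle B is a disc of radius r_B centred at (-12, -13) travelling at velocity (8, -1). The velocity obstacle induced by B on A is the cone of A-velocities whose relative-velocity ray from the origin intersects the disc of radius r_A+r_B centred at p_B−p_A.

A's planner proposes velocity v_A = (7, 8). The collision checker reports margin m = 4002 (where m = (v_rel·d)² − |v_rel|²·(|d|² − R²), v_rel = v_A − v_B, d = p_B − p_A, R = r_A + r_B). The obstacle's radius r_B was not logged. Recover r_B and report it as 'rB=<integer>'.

m = 4002
d = (1, -13);  v_rel = (-1, 9),  |v_rel|² = 82
v_rel×d = (-1)·(-13) − (9)·(1) = 4
since m = R²·82 − 4²:  R² = (16 + 4002) / 82 = 49
R = √49 = 7  ⇒  r_B = 7 − 2 = 5

rB=5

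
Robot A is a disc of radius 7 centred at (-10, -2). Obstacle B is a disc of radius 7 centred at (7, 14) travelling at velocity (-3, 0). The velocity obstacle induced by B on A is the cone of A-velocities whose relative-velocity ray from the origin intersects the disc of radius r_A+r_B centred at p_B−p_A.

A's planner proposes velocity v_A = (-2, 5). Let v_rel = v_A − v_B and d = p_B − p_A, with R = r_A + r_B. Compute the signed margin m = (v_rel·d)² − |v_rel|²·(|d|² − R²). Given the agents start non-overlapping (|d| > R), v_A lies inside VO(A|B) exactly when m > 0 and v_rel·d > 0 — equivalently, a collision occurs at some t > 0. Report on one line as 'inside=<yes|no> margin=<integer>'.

d = (17, 16),  |d|² = 545;  R = 7+7 = 14,  c = 545−14² = 349
v_rel = (1, 5),  |v_rel|² = 26;  v_rel·d = (1)·(17) + (5)·(16) = 97
26·t² − 194·t + 349 = 0  ⇒  m = 97² − 26·349 = 335
m = 335 > 0,  v_rel·d = 97 > 0  ⇒  inside

inside=yes margin=335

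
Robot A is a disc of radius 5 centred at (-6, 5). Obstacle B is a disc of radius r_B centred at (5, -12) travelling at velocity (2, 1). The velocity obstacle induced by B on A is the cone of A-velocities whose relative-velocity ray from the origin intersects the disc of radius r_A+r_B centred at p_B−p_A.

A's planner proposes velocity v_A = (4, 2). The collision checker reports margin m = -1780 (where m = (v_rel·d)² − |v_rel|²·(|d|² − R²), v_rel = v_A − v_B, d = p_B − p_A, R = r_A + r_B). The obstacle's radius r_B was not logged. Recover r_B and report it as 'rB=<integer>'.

m = -1780
d = (11, -17);  v_rel = (2, 1),  |v_rel|² = 5
v_rel×d = (2)·(-17) − (1)·(11) = -45
since m = R²·5 − (-45)²:  R² = (2025 + -1780) / 5 = 49
R = √49 = 7  ⇒  r_B = 7 − 5 = 2

rB=2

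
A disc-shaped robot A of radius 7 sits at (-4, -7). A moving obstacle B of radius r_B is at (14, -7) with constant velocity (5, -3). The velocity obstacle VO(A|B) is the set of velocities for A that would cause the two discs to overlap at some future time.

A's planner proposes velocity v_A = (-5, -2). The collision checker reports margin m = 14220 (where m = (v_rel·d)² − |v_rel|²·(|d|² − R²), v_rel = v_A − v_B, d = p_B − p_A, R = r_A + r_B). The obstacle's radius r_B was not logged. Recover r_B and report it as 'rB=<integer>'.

m = 14220
d = (18, 0);  v_rel = (-10, 1),  |v_rel|² = 101
v_rel×d = (-10)·(0) − (1)·(18) = -18
since m = R²·101 − (-18)²:  R² = (324 + 14220) / 101 = 144
R = √144 = 12  ⇒  r_B = 12 − 7 = 5

rB=5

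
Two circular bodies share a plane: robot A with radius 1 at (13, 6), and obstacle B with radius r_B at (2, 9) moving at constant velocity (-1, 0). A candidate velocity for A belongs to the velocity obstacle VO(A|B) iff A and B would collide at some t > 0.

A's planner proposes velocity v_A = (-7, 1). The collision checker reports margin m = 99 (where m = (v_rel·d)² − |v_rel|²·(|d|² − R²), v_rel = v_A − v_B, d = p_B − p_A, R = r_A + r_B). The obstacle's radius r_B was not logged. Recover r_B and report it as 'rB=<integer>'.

m = 99
d = (-11, 3);  v_rel = (-6, 1),  |v_rel|² = 37
v_rel×d = (-6)·(3) − (1)·(-11) = -7
since m = R²·37 − (-7)²:  R² = (49 + 99) / 37 = 4
R = √4 = 2  ⇒  r_B = 2 − 1 = 1

rB=1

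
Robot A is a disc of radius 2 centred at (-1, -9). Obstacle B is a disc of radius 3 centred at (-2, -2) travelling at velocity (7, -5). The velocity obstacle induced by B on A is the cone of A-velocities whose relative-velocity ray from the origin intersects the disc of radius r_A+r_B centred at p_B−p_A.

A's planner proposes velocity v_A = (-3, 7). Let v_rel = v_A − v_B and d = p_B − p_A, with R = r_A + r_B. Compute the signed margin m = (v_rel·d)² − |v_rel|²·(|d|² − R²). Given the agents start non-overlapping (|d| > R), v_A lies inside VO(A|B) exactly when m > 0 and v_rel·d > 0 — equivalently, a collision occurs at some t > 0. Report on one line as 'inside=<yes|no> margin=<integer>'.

d = (-1, 7),  |d|² = 50;  R = 2+3 = 5,  c = 50−5² = 25
v_rel = (-10, 12),  |v_rel|² = 244;  v_rel·d = (-10)·(-1) + (12)·(7) = 94
244·t² − 188·t + 25 = 0  ⇒  m = 94² − 244·25 = 2736
m = 2736 > 0,  v_rel·d = 94 > 0  ⇒  inside

inside=yes margin=2736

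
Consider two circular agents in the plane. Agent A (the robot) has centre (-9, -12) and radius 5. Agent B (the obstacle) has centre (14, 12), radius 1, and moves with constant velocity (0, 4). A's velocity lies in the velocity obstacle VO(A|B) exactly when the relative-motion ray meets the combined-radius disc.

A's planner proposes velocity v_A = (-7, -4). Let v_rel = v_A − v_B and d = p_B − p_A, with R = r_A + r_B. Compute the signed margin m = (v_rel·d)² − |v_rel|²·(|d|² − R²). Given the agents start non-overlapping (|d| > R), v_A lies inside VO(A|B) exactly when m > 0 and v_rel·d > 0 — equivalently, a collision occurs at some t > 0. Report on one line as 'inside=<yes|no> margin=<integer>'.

d = (23, 24),  |d|² = 1105;  R = 5+1 = 6,  c = 1105−6² = 1069
v_rel = (-7, -8),  |v_rel|² = 113;  v_rel·d = (-7)·(23) + (-8)·(24) = -353
113·t² + 706·t + 1069 = 0  ⇒  m = (-353)² − 113·1069 = 3812
m = 3812 > 0,  v_rel·d = -353 < 0  ⇒  outside

inside=no margin=3812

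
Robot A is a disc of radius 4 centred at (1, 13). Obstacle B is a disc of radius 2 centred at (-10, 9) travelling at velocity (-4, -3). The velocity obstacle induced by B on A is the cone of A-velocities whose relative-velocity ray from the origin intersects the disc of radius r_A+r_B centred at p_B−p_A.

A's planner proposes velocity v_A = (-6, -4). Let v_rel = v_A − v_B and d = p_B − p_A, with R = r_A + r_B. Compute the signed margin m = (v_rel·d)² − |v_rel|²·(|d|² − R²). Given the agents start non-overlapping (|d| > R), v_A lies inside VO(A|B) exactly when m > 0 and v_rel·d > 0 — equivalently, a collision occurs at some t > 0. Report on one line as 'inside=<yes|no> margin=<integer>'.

d = (-11, -4),  |d|² = 137;  R = 4+2 = 6,  c = 137−6² = 101
v_rel = (-2, -1),  |v_rel|² = 5;  v_rel·d = (-2)·(-11) + (-1)·(-4) = 26
5·t² − 52·t + 101 = 0  ⇒  m = 26² − 5·101 = 171
m = 171 > 0,  v_rel·d = 26 > 0  ⇒  inside

inside=yes margin=171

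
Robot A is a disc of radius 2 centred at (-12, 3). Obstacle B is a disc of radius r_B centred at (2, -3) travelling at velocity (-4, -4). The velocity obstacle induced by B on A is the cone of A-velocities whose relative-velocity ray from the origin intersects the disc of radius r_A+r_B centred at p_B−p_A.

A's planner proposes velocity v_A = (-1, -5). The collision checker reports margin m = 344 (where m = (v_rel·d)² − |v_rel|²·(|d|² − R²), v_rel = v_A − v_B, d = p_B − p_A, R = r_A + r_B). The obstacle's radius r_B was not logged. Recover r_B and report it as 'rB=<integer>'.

m = 344
d = (14, -6);  v_rel = (3, -1),  |v_rel|² = 10
v_rel×d = (3)·(-6) − (-1)·(14) = -4
since m = R²·10 − (-4)²:  R² = (16 + 344) / 10 = 36
R = √36 = 6  ⇒  r_B = 6 − 2 = 4

rB=4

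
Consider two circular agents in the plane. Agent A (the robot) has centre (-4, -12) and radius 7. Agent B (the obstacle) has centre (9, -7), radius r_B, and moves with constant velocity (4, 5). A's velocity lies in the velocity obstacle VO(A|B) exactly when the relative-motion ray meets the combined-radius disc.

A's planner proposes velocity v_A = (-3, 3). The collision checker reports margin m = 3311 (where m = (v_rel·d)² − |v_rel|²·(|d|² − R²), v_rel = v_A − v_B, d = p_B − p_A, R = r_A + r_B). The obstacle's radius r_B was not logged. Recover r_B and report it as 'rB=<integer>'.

m = 3311
d = (13, 5);  v_rel = (-7, -2),  |v_rel|² = 53
v_rel×d = (-7)·(5) − (-2)·(13) = -9
since m = R²·53 − (-9)²:  R² = (81 + 3311) / 53 = 64
R = √64 = 8  ⇒  r_B = 8 − 7 = 1

rB=1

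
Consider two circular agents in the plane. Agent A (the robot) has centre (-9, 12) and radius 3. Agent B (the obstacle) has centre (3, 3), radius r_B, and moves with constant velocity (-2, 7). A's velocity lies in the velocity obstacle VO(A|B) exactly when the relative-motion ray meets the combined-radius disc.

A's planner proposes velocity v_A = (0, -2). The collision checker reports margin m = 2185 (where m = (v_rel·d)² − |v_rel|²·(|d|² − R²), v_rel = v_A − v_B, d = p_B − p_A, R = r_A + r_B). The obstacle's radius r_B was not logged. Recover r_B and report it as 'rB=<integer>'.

m = 2185
d = (12, -9);  v_rel = (2, -9),  |v_rel|² = 85
v_rel×d = (2)·(-9) − (-9)·(12) = 90
since m = R²·85 − 90²:  R² = (8100 + 2185) / 85 = 121
R = √121 = 11  ⇒  r_B = 11 − 3 = 8

rB=8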